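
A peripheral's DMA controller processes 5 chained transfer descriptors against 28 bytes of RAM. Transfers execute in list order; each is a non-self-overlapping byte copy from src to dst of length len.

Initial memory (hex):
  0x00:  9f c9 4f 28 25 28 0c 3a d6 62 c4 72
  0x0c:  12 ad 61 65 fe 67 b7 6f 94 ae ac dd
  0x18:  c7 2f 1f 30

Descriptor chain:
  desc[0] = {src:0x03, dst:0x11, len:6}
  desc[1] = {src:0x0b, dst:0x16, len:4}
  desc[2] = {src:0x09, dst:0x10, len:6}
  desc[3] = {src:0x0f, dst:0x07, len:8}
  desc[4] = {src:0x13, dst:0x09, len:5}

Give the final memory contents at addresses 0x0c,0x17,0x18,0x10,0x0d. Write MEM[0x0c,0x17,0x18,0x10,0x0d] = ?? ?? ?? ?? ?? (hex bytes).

MEM[0x0c,0x17,0x18,0x10,0x0d] = 72 12 ad 62 12

D0: mem[0x11..0x16] <- [28 25 28 0c 3a d6]
D1: mem[0x16..0x19] <- [72 12 ad 61]
D2: mem[0x10..0x15] <- [62 c4 72 12 ad 61]
D3: mem[0x07..0x0e] <- [65 62 c4 72 12 ad 61 72]
D4: mem[0x09..0x0d] <- [12 ad 61 72 12]
query mem[0x0c]=0x72, mem[0x17]=0x12, mem[0x18]=0xad, mem[0x10]=0x62, mem[0x0d]=0x12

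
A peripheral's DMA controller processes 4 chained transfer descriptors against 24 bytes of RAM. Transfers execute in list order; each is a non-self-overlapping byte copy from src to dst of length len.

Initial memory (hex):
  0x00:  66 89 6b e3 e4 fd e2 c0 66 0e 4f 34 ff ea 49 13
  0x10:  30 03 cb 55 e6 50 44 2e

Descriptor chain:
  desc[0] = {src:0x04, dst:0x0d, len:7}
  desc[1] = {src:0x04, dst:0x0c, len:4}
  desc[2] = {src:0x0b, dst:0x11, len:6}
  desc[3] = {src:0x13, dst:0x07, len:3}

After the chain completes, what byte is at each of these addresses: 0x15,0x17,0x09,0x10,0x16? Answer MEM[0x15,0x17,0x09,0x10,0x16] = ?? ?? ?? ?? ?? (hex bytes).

#0 dst[0x0d+7] := {0xe4,0xfd,0xe2,0xc0,0x66,0x0e,0x4f}
#1 dst[0x0c+4] := {0xe4,0xfd,0xe2,0xc0}
#2 dst[0x11+6] := {0x34,0xe4,0xfd,0xe2,0xc0,0xc0}
#3 dst[0x07+3] := {0xfd,0xe2,0xc0}
query mem[0x15]=0xc0, mem[0x17]=0x2e, mem[0x09]=0xc0, mem[0x10]=0xc0, mem[0x16]=0xc0

MEM[0x15,0x17,0x09,0x10,0x16] = c0 2e c0 c0 c0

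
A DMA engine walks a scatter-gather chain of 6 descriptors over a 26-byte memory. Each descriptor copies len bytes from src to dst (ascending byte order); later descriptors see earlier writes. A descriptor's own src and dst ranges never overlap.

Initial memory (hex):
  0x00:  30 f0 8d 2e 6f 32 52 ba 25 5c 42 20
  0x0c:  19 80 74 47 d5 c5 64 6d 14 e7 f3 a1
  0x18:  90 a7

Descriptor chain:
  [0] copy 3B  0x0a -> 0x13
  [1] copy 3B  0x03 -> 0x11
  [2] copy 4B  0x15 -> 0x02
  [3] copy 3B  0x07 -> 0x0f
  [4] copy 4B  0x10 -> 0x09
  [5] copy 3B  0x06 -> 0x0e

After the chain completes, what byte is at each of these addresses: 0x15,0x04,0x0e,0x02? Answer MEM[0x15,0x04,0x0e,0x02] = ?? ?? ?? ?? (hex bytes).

MEM[0x15,0x04,0x0e,0x02] = 19 a1 52 19

[0] 0x0a->0x13 len=3 : 42 20 19
[1] 0x03->0x11 len=3 : 2e 6f 32
[2] 0x15->0x02 len=4 : 19 f3 a1 90
[3] 0x07->0x0f len=3 : ba 25 5c
[4] 0x10->0x09 len=4 : 25 5c 6f 32
[5] 0x06->0x0e len=3 : 52 ba 25
query mem[0x15]=0x19, mem[0x04]=0xa1, mem[0x0e]=0x52, mem[0x02]=0x19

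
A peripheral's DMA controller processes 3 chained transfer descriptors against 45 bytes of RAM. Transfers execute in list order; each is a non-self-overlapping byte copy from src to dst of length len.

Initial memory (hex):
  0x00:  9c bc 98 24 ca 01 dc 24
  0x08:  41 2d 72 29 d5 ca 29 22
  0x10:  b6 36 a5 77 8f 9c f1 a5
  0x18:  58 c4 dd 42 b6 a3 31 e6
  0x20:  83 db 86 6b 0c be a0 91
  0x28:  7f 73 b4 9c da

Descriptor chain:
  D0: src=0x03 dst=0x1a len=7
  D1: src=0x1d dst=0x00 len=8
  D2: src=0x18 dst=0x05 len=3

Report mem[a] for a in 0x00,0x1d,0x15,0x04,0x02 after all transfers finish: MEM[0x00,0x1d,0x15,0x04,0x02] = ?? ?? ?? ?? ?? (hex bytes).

#0 dst[0x1a+7] := {0x24,0xca,0x01,0xdc,0x24,0x41,0x2d}
#1 dst[0x00+8] := {0xdc,0x24,0x41,0x2d,0xdb,0x86,0x6b,0x0c}
#2 dst[0x05+3] := {0x58,0xc4,0x24}
query mem[0x00]=0xdc, mem[0x1d]=0xdc, mem[0x15]=0x9c, mem[0x04]=0xdb, mem[0x02]=0x41

MEM[0x00,0x1d,0x15,0x04,0x02] = dc dc 9c db 41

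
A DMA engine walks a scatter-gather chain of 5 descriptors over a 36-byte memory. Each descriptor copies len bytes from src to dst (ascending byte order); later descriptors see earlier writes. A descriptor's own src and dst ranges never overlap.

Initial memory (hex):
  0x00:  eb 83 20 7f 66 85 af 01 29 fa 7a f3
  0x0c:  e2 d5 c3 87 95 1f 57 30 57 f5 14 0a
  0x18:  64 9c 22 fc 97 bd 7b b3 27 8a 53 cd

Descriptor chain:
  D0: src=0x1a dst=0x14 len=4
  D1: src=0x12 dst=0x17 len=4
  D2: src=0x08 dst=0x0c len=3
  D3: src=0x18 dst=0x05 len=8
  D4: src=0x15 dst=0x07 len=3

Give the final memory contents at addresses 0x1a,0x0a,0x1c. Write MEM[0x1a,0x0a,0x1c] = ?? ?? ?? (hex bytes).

MEM[0x1a,0x0a,0x1c] = fc bd 97

[0] 0x1a->0x14 len=4 : 22 fc 97 bd
[1] 0x12->0x17 len=4 : 57 30 22 fc
[2] 0x08->0x0c len=3 : 29 fa 7a
[3] 0x18->0x05 len=8 : 30 22 fc fc 97 bd 7b b3
[4] 0x15->0x07 len=3 : fc 97 57
query mem[0x1a]=0xfc, mem[0x0a]=0xbd, mem[0x1c]=0x97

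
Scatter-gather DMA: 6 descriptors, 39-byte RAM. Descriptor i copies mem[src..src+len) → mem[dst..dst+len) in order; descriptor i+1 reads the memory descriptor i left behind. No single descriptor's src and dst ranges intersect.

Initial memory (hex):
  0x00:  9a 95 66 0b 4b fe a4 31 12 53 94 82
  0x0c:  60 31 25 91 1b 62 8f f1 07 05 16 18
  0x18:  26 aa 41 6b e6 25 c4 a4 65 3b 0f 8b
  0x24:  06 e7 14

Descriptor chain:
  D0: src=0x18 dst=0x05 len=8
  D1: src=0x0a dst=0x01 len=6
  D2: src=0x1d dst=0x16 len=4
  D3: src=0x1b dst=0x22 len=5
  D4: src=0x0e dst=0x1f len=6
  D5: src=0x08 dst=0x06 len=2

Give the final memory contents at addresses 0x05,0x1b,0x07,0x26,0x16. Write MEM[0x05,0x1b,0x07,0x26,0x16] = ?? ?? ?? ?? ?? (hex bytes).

[0] 0x18->0x05 len=8 : 26 aa 41 6b e6 25 c4 a4
[1] 0x0a->0x01 len=6 : 25 c4 a4 31 25 91
[2] 0x1d->0x16 len=4 : 25 c4 a4 65
[3] 0x1b->0x22 len=5 : 6b e6 25 c4 a4
[4] 0x0e->0x1f len=6 : 25 91 1b 62 8f f1
[5] 0x08->0x06 len=2 : 6b e6
query mem[0x05]=0x25, mem[0x1b]=0x6b, mem[0x07]=0xe6, mem[0x26]=0xa4, mem[0x16]=0x25

MEM[0x05,0x1b,0x07,0x26,0x16] = 25 6b e6 a4 25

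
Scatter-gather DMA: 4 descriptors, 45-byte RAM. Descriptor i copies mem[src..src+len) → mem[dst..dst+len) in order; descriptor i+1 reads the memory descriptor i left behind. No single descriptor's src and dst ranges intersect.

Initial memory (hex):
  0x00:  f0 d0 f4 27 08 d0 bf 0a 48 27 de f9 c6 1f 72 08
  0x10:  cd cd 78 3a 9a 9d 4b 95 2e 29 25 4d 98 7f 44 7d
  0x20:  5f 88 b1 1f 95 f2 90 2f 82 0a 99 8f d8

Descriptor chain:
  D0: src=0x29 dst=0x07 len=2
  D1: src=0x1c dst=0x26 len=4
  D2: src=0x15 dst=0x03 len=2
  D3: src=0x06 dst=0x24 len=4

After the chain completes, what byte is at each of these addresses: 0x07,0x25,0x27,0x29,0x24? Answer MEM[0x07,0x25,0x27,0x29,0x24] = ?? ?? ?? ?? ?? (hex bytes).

#0 dst[0x07+2] := {0x0a,0x99}
#1 dst[0x26+4] := {0x98,0x7f,0x44,0x7d}
#2 dst[0x03+2] := {0x9d,0x4b}
#3 dst[0x24+4] := {0xbf,0x0a,0x99,0x27}
query mem[0x07]=0x0a, mem[0x25]=0x0a, mem[0x27]=0x27, mem[0x29]=0x7d, mem[0x24]=0xbf

MEM[0x07,0x25,0x27,0x29,0x24] = 0a 0a 27 7d bf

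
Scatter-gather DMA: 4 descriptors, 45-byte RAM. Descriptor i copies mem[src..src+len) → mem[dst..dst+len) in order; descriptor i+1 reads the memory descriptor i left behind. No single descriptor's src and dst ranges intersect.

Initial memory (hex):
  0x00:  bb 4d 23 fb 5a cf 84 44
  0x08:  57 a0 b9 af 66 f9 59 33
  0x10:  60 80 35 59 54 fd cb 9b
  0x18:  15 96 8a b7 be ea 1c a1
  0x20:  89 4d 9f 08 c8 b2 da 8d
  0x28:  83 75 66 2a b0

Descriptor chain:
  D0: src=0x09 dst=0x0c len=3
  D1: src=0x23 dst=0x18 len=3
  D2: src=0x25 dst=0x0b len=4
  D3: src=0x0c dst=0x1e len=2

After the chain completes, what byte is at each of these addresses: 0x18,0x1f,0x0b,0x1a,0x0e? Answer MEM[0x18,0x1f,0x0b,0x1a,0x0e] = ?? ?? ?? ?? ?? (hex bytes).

MEM[0x18,0x1f,0x0b,0x1a,0x0e] = 08 8d b2 b2 83

D0: mem[0x0c..0x0e] <- [a0 b9 af]
D1: mem[0x18..0x1a] <- [08 c8 b2]
D2: mem[0x0b..0x0e] <- [b2 da 8d 83]
D3: mem[0x1e..0x1f] <- [da 8d]
query mem[0x18]=0x08, mem[0x1f]=0x8d, mem[0x0b]=0xb2, mem[0x1a]=0xb2, mem[0x0e]=0x83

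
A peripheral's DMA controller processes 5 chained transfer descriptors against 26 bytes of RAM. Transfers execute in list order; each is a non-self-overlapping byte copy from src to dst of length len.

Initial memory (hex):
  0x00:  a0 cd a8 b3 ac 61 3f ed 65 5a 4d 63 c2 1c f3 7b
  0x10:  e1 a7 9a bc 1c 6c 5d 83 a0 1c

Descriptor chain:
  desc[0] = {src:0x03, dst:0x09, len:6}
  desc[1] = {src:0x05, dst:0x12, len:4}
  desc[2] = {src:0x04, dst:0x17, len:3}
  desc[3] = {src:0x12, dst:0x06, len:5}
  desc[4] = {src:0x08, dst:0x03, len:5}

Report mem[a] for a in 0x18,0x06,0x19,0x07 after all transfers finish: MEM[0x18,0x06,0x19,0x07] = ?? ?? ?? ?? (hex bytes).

#0 dst[0x09+6] := {0xb3,0xac,0x61,0x3f,0xed,0x65}
#1 dst[0x12+4] := {0x61,0x3f,0xed,0x65}
#2 dst[0x17+3] := {0xac,0x61,0x3f}
#3 dst[0x06+5] := {0x61,0x3f,0xed,0x65,0x5d}
#4 dst[0x03+5] := {0xed,0x65,0x5d,0x61,0x3f}
query mem[0x18]=0x61, mem[0x06]=0x61, mem[0x19]=0x3f, mem[0x07]=0x3f

MEM[0x18,0x06,0x19,0x07] = 61 61 3f 3f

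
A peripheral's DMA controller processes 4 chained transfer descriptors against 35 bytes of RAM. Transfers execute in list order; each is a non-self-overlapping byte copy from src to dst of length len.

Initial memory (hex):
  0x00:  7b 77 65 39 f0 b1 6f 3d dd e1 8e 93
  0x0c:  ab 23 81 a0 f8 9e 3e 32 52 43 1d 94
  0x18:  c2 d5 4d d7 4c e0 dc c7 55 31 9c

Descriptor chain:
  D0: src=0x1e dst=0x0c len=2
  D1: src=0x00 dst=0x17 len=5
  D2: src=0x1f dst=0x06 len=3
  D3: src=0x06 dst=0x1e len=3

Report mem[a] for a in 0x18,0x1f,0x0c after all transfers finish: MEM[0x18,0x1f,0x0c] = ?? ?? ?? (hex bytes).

[0] 0x1e->0x0c len=2 : dc c7
[1] 0x00->0x17 len=5 : 7b 77 65 39 f0
[2] 0x1f->0x06 len=3 : c7 55 31
[3] 0x06->0x1e len=3 : c7 55 31
query mem[0x18]=0x77, mem[0x1f]=0x55, mem[0x0c]=0xdc

MEM[0x18,0x1f,0x0c] = 77 55 dc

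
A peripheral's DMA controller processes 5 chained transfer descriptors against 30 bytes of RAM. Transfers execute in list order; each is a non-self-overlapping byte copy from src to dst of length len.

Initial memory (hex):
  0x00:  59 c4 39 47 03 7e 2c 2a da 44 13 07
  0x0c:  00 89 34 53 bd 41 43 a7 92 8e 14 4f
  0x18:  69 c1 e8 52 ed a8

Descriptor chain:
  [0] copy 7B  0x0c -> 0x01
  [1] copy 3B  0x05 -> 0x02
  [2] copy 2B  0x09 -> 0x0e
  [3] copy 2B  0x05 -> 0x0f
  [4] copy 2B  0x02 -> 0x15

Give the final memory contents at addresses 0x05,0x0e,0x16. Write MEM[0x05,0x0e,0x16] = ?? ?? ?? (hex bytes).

MEM[0x05,0x0e,0x16] = bd 44 41

D0: mem[0x01..0x07] <- [00 89 34 53 bd 41 43]
D1: mem[0x02..0x04] <- [bd 41 43]
D2: mem[0x0e..0x0f] <- [44 13]
D3: mem[0x0f..0x10] <- [bd 41]
D4: mem[0x15..0x16] <- [bd 41]
query mem[0x05]=0xbd, mem[0x0e]=0x44, mem[0x16]=0x41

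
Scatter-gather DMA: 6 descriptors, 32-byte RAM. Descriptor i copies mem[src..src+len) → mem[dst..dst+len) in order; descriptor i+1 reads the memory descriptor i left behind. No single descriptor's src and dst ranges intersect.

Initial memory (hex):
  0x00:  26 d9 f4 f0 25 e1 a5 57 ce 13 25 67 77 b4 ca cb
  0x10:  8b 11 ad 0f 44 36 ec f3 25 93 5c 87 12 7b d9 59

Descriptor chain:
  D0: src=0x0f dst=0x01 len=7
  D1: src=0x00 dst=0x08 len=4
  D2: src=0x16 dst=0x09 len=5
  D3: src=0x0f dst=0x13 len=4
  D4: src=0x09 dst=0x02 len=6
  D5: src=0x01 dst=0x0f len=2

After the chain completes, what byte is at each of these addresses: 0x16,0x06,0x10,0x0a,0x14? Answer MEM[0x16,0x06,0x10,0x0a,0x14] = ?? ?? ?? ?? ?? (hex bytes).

MEM[0x16,0x06,0x10,0x0a,0x14] = ad 5c ec f3 8b

#0 dst[0x01+7] := {0xcb,0x8b,0x11,0xad,0x0f,0x44,0x36}
#1 dst[0x08+4] := {0x26,0xcb,0x8b,0x11}
#2 dst[0x09+5] := {0xec,0xf3,0x25,0x93,0x5c}
#3 dst[0x13+4] := {0xcb,0x8b,0x11,0xad}
#4 dst[0x02+6] := {0xec,0xf3,0x25,0x93,0x5c,0xca}
#5 dst[0x0f+2] := {0xcb,0xec}
query mem[0x16]=0xad, mem[0x06]=0x5c, mem[0x10]=0xec, mem[0x0a]=0xf3, mem[0x14]=0x8b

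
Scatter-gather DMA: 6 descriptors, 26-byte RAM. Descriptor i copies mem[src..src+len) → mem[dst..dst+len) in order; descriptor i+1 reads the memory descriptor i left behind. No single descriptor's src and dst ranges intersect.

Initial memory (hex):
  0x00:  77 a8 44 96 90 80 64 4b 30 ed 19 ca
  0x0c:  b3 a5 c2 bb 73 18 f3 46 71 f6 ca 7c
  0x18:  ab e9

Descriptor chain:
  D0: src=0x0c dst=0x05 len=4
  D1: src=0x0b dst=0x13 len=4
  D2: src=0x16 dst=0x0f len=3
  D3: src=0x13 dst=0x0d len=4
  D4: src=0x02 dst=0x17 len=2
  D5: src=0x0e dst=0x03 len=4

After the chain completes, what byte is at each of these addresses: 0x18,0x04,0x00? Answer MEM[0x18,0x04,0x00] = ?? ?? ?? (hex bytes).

MEM[0x18,0x04,0x00] = 96 a5 77

D0: mem[0x05..0x08] <- [b3 a5 c2 bb]
D1: mem[0x13..0x16] <- [ca b3 a5 c2]
D2: mem[0x0f..0x11] <- [c2 7c ab]
D3: mem[0x0d..0x10] <- [ca b3 a5 c2]
D4: mem[0x17..0x18] <- [44 96]
D5: mem[0x03..0x06] <- [b3 a5 c2 ab]
query mem[0x18]=0x96, mem[0x04]=0xa5, mem[0x00]=0x77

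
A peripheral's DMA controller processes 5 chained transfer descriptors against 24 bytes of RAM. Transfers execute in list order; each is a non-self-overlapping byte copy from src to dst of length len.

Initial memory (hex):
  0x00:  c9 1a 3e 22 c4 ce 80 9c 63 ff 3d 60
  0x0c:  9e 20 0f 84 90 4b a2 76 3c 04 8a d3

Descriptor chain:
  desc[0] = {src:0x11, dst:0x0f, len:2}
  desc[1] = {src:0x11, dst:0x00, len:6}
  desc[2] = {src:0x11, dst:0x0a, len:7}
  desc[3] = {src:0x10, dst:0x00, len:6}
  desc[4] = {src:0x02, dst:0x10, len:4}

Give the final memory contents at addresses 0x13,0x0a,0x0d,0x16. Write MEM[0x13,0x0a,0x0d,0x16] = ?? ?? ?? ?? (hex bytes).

  after D0: wrote 2B at 0x0f = 4ba2
  after D1: wrote 6B at 0x00 = 4ba2763c048a
  after D2: wrote 7B at 0x0a = 4ba2763c048ad3
  after D3: wrote 6B at 0x00 = d34ba2763c04
  after D4: wrote 4B at 0x10 = a2763c04
query mem[0x13]=0x04, mem[0x0a]=0x4b, mem[0x0d]=0x3c, mem[0x16]=0x8a

MEM[0x13,0x0a,0x0d,0x16] = 04 4b 3c 8a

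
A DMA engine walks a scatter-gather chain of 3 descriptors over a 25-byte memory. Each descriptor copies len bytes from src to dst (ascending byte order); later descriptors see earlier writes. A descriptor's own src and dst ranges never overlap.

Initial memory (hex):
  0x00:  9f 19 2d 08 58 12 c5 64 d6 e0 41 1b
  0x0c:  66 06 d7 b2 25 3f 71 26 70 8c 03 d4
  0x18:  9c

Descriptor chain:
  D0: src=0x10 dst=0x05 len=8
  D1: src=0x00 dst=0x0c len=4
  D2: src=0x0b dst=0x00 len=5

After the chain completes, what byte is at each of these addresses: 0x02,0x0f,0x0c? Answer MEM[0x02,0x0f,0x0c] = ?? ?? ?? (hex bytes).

[0] 0x10->0x05 len=8 : 25 3f 71 26 70 8c 03 d4
[1] 0x00->0x0c len=4 : 9f 19 2d 08
[2] 0x0b->0x00 len=5 : 03 9f 19 2d 08
query mem[0x02]=0x19, mem[0x0f]=0x08, mem[0x0c]=0x9f

MEM[0x02,0x0f,0x0c] = 19 08 9f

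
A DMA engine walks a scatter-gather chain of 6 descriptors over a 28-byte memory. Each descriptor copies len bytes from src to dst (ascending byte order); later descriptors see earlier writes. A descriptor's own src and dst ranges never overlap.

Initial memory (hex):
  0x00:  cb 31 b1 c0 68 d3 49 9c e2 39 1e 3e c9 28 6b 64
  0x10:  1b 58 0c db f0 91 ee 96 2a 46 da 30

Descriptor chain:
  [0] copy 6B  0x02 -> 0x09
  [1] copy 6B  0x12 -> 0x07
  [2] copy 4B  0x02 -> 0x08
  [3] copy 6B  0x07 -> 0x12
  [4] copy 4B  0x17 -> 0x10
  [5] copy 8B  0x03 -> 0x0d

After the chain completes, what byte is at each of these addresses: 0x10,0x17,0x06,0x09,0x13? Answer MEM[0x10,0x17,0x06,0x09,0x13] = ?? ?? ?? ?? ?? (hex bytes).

#0 dst[0x09+6] := {0xb1,0xc0,0x68,0xd3,0x49,0x9c}
#1 dst[0x07+6] := {0x0c,0xdb,0xf0,0x91,0xee,0x96}
#2 dst[0x08+4] := {0xb1,0xc0,0x68,0xd3}
#3 dst[0x12+6] := {0x0c,0xb1,0xc0,0x68,0xd3,0x96}
#4 dst[0x10+4] := {0x96,0x2a,0x46,0xda}
#5 dst[0x0d+8] := {0xc0,0x68,0xd3,0x49,0x0c,0xb1,0xc0,0x68}
query mem[0x10]=0x49, mem[0x17]=0x96, mem[0x06]=0x49, mem[0x09]=0xc0, mem[0x13]=0xc0

MEM[0x10,0x17,0x06,0x09,0x13] = 49 96 49 c0 c0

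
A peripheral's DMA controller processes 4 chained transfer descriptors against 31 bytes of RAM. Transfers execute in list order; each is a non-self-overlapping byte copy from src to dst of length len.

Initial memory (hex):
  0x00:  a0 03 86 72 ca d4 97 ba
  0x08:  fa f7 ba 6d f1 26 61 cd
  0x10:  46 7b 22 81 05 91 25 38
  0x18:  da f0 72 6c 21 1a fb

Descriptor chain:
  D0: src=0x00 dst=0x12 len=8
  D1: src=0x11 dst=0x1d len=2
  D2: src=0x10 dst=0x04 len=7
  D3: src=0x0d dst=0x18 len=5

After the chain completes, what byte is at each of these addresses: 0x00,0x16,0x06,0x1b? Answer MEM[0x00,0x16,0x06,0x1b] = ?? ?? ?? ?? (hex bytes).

MEM[0x00,0x16,0x06,0x1b] = a0 ca a0 46

D0: mem[0x12..0x19] <- [a0 03 86 72 ca d4 97 ba]
D1: mem[0x1d..0x1e] <- [7b a0]
D2: mem[0x04..0x0a] <- [46 7b a0 03 86 72 ca]
D3: mem[0x18..0x1c] <- [26 61 cd 46 7b]
query mem[0x00]=0xa0, mem[0x16]=0xca, mem[0x06]=0xa0, mem[0x1b]=0x46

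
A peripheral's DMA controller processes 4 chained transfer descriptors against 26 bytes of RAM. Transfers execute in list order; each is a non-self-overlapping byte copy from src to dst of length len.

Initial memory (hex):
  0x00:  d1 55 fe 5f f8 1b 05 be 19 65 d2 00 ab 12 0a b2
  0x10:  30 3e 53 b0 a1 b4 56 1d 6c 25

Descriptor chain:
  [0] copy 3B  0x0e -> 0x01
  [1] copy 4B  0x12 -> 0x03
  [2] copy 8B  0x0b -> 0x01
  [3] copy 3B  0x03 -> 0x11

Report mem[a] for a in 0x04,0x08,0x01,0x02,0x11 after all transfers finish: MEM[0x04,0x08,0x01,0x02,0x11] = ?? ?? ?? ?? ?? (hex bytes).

MEM[0x04,0x08,0x01,0x02,0x11] = 0a 53 00 ab 12

[0] 0x0e->0x01 len=3 : 0a b2 30
[1] 0x12->0x03 len=4 : 53 b0 a1 b4
[2] 0x0b->0x01 len=8 : 00 ab 12 0a b2 30 3e 53
[3] 0x03->0x11 len=3 : 12 0a b2
query mem[0x04]=0x0a, mem[0x08]=0x53, mem[0x01]=0x00, mem[0x02]=0xab, mem[0x11]=0x12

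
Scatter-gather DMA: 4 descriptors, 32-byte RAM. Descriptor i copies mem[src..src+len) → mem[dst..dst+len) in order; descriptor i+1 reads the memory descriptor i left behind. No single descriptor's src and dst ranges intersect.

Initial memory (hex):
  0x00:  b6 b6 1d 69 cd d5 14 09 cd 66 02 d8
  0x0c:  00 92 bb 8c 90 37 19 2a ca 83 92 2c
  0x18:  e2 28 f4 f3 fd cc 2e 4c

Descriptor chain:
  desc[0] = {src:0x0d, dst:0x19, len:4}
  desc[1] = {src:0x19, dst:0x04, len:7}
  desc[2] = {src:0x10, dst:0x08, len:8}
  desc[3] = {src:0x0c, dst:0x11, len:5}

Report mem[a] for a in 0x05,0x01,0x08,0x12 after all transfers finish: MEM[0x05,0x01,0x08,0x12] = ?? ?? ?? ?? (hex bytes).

  after D0: wrote 4B at 0x19 = 92bb8c90
  after D1: wrote 7B at 0x04 = 92bb8c90cc2e4c
  after D2: wrote 8B at 0x08 = 9037192aca83922c
  after D3: wrote 5B at 0x11 = ca83922c90
query mem[0x05]=0xbb, mem[0x01]=0xb6, mem[0x08]=0x90, mem[0x12]=0x83

MEM[0x05,0x01,0x08,0x12] = bb b6 90 83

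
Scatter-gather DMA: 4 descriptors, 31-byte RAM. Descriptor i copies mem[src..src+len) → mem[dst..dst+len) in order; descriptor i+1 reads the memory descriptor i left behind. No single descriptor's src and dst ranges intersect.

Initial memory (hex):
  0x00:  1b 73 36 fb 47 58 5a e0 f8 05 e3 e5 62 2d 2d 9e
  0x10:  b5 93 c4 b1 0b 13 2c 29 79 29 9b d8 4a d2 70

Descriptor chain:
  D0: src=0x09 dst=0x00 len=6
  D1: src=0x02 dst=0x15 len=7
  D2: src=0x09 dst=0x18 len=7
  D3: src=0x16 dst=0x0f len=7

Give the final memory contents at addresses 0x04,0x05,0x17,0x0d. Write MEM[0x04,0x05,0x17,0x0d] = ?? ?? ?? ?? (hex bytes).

  after D0: wrote 6B at 0x00 = 05e3e5622d2d
  after D1: wrote 7B at 0x15 = e5622d2d5ae0f8
  after D2: wrote 7B at 0x18 = 05e3e5622d2d9e
  after D3: wrote 7B at 0x0f = 622d05e3e5622d
query mem[0x04]=0x2d, mem[0x05]=0x2d, mem[0x17]=0x2d, mem[0x0d]=0x2d

MEM[0x04,0x05,0x17,0x0d] = 2d 2d 2d 2d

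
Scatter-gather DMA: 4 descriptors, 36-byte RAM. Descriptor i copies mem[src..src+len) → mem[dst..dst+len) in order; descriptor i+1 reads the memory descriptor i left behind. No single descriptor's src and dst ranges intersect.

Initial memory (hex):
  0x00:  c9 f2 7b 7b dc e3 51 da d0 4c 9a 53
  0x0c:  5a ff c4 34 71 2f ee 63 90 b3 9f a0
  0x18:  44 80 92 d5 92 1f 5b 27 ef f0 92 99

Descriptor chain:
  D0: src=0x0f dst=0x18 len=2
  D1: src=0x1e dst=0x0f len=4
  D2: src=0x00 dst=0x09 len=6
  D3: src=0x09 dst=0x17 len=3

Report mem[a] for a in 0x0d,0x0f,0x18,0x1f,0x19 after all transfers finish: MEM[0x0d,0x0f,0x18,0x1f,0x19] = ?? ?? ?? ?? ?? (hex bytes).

MEM[0x0d,0x0f,0x18,0x1f,0x19] = dc 5b f2 27 7b

  after D0: wrote 2B at 0x18 = 3471
  after D1: wrote 4B at 0x0f = 5b27eff0
  after D2: wrote 6B at 0x09 = c9f27b7bdce3
  after D3: wrote 3B at 0x17 = c9f27b
query mem[0x0d]=0xdc, mem[0x0f]=0x5b, mem[0x18]=0xf2, mem[0x1f]=0x27, mem[0x19]=0x7b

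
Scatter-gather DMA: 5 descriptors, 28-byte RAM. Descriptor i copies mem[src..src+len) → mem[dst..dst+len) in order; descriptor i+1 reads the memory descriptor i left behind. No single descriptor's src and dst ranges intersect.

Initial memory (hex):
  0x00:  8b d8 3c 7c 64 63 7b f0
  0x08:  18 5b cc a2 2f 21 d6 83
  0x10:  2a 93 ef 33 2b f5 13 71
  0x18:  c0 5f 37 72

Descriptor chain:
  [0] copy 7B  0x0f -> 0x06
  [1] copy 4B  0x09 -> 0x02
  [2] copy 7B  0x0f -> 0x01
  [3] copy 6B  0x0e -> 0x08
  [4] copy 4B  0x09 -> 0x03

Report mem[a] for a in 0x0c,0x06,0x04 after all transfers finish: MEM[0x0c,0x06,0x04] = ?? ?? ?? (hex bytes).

MEM[0x0c,0x06,0x04] = ef ef 2a

D0: mem[0x06..0x0c] <- [83 2a 93 ef 33 2b f5]
D1: mem[0x02..0x05] <- [ef 33 2b f5]
D2: mem[0x01..0x07] <- [83 2a 93 ef 33 2b f5]
D3: mem[0x08..0x0d] <- [d6 83 2a 93 ef 33]
D4: mem[0x03..0x06] <- [83 2a 93 ef]
query mem[0x0c]=0xef, mem[0x06]=0xef, mem[0x04]=0x2a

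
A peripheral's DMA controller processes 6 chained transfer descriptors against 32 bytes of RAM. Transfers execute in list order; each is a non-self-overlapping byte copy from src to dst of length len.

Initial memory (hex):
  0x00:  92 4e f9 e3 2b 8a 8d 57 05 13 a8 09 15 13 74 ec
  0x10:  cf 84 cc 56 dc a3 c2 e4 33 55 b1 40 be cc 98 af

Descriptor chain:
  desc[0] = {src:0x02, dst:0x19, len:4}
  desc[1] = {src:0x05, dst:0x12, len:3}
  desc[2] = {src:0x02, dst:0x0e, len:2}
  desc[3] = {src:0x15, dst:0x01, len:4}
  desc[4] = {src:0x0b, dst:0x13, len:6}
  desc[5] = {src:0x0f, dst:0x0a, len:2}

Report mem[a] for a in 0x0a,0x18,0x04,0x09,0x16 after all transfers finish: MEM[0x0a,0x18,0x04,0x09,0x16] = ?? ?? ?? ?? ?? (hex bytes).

MEM[0x0a,0x18,0x04,0x09,0x16] = e3 cf 33 13 f9

D0: mem[0x19..0x1c] <- [f9 e3 2b 8a]
D1: mem[0x12..0x14] <- [8a 8d 57]
D2: mem[0x0e..0x0f] <- [f9 e3]
D3: mem[0x01..0x04] <- [a3 c2 e4 33]
D4: mem[0x13..0x18] <- [09 15 13 f9 e3 cf]
D5: mem[0x0a..0x0b] <- [e3 cf]
query mem[0x0a]=0xe3, mem[0x18]=0xcf, mem[0x04]=0x33, mem[0x09]=0x13, mem[0x16]=0xf9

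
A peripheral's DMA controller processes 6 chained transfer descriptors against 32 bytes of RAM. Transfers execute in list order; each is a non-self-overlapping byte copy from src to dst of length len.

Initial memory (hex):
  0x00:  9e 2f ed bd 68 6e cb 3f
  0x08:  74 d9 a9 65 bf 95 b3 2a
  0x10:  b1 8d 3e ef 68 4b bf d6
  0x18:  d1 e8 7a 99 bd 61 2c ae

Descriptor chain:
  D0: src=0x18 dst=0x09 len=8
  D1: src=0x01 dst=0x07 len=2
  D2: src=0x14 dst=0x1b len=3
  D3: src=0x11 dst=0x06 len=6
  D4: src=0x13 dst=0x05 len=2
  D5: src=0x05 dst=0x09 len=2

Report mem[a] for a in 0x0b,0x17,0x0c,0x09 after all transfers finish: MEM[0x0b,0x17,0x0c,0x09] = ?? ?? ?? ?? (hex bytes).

D0: mem[0x09..0x10] <- [d1 e8 7a 99 bd 61 2c ae]
D1: mem[0x07..0x08] <- [2f ed]
D2: mem[0x1b..0x1d] <- [68 4b bf]
D3: mem[0x06..0x0b] <- [8d 3e ef 68 4b bf]
D4: mem[0x05..0x06] <- [ef 68]
D5: mem[0x09..0x0a] <- [ef 68]
query mem[0x0b]=0xbf, mem[0x17]=0xd6, mem[0x0c]=0x99, mem[0x09]=0xef

MEM[0x0b,0x17,0x0c,0x09] = bf d6 99 ef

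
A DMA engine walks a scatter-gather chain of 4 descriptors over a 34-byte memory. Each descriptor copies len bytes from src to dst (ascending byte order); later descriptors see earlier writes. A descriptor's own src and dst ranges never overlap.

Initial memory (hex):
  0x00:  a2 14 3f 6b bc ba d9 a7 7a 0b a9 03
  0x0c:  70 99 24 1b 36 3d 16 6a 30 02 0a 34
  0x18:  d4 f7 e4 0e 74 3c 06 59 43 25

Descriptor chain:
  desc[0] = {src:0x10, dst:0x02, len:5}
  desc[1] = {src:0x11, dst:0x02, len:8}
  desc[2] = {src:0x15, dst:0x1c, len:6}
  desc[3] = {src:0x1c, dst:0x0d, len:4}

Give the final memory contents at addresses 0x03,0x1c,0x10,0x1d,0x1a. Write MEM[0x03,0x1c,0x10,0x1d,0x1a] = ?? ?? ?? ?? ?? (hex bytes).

MEM[0x03,0x1c,0x10,0x1d,0x1a] = 16 02 d4 0a e4

#0 dst[0x02+5] := {0x36,0x3d,0x16,0x6a,0x30}
#1 dst[0x02+8] := {0x3d,0x16,0x6a,0x30,0x02,0x0a,0x34,0xd4}
#2 dst[0x1c+6] := {0x02,0x0a,0x34,0xd4,0xf7,0xe4}
#3 dst[0x0d+4] := {0x02,0x0a,0x34,0xd4}
query mem[0x03]=0x16, mem[0x1c]=0x02, mem[0x10]=0xd4, mem[0x1d]=0x0a, mem[0x1a]=0xe4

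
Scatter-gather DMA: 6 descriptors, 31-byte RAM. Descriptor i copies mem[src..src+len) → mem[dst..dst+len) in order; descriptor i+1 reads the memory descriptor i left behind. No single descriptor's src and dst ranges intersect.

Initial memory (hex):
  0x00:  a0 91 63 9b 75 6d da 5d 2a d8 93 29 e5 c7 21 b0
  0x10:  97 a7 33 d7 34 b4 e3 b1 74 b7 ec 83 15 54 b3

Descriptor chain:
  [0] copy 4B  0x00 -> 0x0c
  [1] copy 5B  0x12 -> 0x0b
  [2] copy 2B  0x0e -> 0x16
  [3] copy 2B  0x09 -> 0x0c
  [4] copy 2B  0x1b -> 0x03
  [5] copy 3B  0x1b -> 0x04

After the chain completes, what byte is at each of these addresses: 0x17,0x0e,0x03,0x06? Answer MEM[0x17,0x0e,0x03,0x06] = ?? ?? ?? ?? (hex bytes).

  after D0: wrote 4B at 0x0c = a091639b
  after D1: wrote 5B at 0x0b = 33d734b4e3
  after D2: wrote 2B at 0x16 = b4e3
  after D3: wrote 2B at 0x0c = d893
  after D4: wrote 2B at 0x03 = 8315
  after D5: wrote 3B at 0x04 = 831554
query mem[0x17]=0xe3, mem[0x0e]=0xb4, mem[0x03]=0x83, mem[0x06]=0x54

MEM[0x17,0x0e,0x03,0x06] = e3 b4 83 54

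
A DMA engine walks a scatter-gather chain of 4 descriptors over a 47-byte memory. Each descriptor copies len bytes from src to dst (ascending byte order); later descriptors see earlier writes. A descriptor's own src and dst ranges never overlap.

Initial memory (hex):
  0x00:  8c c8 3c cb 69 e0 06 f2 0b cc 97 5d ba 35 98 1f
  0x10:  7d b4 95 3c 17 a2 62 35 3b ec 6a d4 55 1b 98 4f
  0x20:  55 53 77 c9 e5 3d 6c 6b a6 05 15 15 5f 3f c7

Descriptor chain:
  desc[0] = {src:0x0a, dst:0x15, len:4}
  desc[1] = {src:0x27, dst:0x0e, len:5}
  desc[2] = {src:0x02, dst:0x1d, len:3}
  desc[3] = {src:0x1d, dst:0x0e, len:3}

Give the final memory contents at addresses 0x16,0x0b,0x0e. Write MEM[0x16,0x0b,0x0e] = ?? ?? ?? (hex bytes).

D0: mem[0x15..0x18] <- [97 5d ba 35]
D1: mem[0x0e..0x12] <- [6b a6 05 15 15]
D2: mem[0x1d..0x1f] <- [3c cb 69]
D3: mem[0x0e..0x10] <- [3c cb 69]
query mem[0x16]=0x5d, mem[0x0b]=0x5d, mem[0x0e]=0x3c

MEM[0x16,0x0b,0x0e] = 5d 5d 3c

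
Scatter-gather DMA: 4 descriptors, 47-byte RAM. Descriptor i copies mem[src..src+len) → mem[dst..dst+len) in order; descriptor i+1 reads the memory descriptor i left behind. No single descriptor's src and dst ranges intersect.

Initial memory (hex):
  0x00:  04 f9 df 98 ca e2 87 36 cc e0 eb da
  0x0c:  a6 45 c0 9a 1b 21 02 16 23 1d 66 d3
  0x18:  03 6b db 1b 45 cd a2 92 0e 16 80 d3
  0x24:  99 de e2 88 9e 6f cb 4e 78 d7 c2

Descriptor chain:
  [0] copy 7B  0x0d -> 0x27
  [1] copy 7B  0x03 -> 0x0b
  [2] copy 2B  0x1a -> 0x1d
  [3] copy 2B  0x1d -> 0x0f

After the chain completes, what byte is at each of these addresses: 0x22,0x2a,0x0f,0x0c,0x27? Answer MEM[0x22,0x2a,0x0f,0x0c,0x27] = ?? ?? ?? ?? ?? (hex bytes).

D0: mem[0x27..0x2d] <- [45 c0 9a 1b 21 02 16]
D1: mem[0x0b..0x11] <- [98 ca e2 87 36 cc e0]
D2: mem[0x1d..0x1e] <- [db 1b]
D3: mem[0x0f..0x10] <- [db 1b]
query mem[0x22]=0x80, mem[0x2a]=0x1b, mem[0x0f]=0xdb, mem[0x0c]=0xca, mem[0x27]=0x45

MEM[0x22,0x2a,0x0f,0x0c,0x27] = 80 1b db ca 45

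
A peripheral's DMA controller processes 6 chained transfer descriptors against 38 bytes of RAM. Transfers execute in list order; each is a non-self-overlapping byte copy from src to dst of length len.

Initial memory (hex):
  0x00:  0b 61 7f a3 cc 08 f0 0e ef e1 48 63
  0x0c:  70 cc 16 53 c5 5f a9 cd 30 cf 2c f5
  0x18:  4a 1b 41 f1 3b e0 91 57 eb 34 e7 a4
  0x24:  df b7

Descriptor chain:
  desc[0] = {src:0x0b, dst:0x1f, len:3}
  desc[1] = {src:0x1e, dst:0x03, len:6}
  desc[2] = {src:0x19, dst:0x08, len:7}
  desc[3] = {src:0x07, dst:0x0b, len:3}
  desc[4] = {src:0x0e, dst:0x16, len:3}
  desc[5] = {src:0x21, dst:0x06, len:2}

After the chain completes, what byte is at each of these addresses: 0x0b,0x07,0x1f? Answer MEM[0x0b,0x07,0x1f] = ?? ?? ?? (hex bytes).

MEM[0x0b,0x07,0x1f] = e7 e7 63

D0: mem[0x1f..0x21] <- [63 70 cc]
D1: mem[0x03..0x08] <- [91 63 70 cc e7 a4]
D2: mem[0x08..0x0e] <- [1b 41 f1 3b e0 91 63]
D3: mem[0x0b..0x0d] <- [e7 1b 41]
D4: mem[0x16..0x18] <- [63 53 c5]
D5: mem[0x06..0x07] <- [cc e7]
query mem[0x0b]=0xe7, mem[0x07]=0xe7, mem[0x1f]=0x63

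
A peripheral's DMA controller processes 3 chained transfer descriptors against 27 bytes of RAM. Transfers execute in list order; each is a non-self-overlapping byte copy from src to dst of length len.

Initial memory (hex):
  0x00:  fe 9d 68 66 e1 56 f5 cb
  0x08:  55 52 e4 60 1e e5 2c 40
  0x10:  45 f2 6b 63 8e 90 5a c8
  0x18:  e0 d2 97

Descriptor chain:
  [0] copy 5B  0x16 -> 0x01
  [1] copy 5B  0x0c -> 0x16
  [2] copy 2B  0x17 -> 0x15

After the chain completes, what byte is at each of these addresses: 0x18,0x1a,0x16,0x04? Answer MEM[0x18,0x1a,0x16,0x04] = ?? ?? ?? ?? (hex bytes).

MEM[0x18,0x1a,0x16,0x04] = 2c 45 2c d2

#0 dst[0x01+5] := {0x5a,0xc8,0xe0,0xd2,0x97}
#1 dst[0x16+5] := {0x1e,0xe5,0x2c,0x40,0x45}
#2 dst[0x15+2] := {0xe5,0x2c}
query mem[0x18]=0x2c, mem[0x1a]=0x45, mem[0x16]=0x2c, mem[0x04]=0xd2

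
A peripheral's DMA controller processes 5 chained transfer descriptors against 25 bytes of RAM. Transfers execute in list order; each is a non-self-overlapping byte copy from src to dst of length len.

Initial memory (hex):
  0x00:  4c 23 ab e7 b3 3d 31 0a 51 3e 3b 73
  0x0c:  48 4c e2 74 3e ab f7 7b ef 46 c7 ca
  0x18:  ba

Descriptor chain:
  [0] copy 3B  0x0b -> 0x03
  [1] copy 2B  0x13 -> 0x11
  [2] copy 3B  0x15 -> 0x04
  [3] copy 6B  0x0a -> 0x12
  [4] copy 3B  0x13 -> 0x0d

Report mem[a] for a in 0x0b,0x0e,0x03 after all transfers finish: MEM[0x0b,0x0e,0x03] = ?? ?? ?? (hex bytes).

MEM[0x0b,0x0e,0x03] = 73 48 73

[0] 0x0b->0x03 len=3 : 73 48 4c
[1] 0x13->0x11 len=2 : 7b ef
[2] 0x15->0x04 len=3 : 46 c7 ca
[3] 0x0a->0x12 len=6 : 3b 73 48 4c e2 74
[4] 0x13->0x0d len=3 : 73 48 4c
query mem[0x0b]=0x73, mem[0x0e]=0x48, mem[0x03]=0x73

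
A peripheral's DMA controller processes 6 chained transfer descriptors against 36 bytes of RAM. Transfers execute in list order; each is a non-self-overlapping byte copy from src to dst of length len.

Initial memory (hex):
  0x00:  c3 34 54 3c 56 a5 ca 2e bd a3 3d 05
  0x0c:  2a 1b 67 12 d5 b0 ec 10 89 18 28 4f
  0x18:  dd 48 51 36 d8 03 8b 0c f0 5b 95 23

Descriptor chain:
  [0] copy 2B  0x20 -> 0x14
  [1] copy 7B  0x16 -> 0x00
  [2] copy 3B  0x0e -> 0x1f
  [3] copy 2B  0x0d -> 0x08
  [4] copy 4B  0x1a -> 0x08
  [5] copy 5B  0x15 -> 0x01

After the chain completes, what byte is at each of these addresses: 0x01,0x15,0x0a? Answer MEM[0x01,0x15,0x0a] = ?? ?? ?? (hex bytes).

[0] 0x20->0x14 len=2 : f0 5b
[1] 0x16->0x00 len=7 : 28 4f dd 48 51 36 d8
[2] 0x0e->0x1f len=3 : 67 12 d5
[3] 0x0d->0x08 len=2 : 1b 67
[4] 0x1a->0x08 len=4 : 51 36 d8 03
[5] 0x15->0x01 len=5 : 5b 28 4f dd 48
query mem[0x01]=0x5b, mem[0x15]=0x5b, mem[0x0a]=0xd8

MEM[0x01,0x15,0x0a] = 5b 5b d8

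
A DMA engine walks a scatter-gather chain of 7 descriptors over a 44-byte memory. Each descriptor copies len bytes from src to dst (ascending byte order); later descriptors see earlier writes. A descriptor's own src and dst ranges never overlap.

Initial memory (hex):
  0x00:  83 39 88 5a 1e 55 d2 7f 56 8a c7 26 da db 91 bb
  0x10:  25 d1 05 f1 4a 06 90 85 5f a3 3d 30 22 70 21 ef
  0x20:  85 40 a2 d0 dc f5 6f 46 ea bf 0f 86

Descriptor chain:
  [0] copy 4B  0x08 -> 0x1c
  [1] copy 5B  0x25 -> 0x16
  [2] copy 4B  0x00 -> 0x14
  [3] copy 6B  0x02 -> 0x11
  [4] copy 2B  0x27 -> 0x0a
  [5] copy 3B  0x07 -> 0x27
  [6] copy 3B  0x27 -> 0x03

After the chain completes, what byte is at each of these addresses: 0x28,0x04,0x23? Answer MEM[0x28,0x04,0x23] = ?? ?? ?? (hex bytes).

MEM[0x28,0x04,0x23] = 56 56 d0

D0: mem[0x1c..0x1f] <- [56 8a c7 26]
D1: mem[0x16..0x1a] <- [f5 6f 46 ea bf]
D2: mem[0x14..0x17] <- [83 39 88 5a]
D3: mem[0x11..0x16] <- [88 5a 1e 55 d2 7f]
D4: mem[0x0a..0x0b] <- [46 ea]
D5: mem[0x27..0x29] <- [7f 56 8a]
D6: mem[0x03..0x05] <- [7f 56 8a]
query mem[0x28]=0x56, mem[0x04]=0x56, mem[0x23]=0xd0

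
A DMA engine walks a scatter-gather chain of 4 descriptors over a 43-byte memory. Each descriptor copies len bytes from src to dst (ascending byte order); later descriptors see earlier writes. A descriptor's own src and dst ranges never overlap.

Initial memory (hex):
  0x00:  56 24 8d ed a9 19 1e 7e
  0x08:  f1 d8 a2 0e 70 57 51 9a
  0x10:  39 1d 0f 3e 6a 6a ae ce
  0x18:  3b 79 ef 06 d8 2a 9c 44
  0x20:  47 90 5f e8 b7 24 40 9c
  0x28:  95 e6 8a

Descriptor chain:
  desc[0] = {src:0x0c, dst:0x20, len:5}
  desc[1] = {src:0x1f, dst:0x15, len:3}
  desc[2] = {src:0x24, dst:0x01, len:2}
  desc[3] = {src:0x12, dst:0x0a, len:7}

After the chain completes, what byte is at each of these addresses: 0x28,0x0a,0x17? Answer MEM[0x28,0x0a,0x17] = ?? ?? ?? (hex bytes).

MEM[0x28,0x0a,0x17] = 95 0f 57

D0: mem[0x20..0x24] <- [70 57 51 9a 39]
D1: mem[0x15..0x17] <- [44 70 57]
D2: mem[0x01..0x02] <- [39 24]
D3: mem[0x0a..0x10] <- [0f 3e 6a 44 70 57 3b]
query mem[0x28]=0x95, mem[0x0a]=0x0f, mem[0x17]=0x57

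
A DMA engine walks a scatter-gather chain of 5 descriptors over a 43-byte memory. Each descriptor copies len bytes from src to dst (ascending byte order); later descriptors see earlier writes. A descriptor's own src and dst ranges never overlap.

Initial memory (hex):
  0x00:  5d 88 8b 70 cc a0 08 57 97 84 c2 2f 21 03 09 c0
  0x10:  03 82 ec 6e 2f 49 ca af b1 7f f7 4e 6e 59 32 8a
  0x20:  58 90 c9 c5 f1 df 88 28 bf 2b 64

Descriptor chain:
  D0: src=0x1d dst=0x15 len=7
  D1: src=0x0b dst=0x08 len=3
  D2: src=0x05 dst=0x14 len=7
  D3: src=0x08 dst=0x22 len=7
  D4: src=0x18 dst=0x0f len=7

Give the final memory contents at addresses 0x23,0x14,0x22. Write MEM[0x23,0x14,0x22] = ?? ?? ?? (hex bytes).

#0 dst[0x15+7] := {0x59,0x32,0x8a,0x58,0x90,0xc9,0xc5}
#1 dst[0x08+3] := {0x2f,0x21,0x03}
#2 dst[0x14+7] := {0xa0,0x08,0x57,0x2f,0x21,0x03,0x2f}
#3 dst[0x22+7] := {0x2f,0x21,0x03,0x2f,0x21,0x03,0x09}
#4 dst[0x0f+7] := {0x21,0x03,0x2f,0xc5,0x6e,0x59,0x32}
query mem[0x23]=0x21, mem[0x14]=0x59, mem[0x22]=0x2f

MEM[0x23,0x14,0x22] = 21 59 2f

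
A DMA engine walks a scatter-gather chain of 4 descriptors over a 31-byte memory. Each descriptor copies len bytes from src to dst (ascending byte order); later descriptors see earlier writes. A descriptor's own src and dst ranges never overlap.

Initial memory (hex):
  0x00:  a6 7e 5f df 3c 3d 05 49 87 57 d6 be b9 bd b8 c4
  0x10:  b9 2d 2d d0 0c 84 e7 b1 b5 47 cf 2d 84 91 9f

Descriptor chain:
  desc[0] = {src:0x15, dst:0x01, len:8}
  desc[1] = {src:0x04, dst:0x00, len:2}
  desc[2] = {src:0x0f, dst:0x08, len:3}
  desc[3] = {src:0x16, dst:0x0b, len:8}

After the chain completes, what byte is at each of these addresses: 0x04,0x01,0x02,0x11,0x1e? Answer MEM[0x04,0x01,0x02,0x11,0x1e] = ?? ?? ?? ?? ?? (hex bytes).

MEM[0x04,0x01,0x02,0x11,0x1e] = b5 47 e7 84 9f

[0] 0x15->0x01 len=8 : 84 e7 b1 b5 47 cf 2d 84
[1] 0x04->0x00 len=2 : b5 47
[2] 0x0f->0x08 len=3 : c4 b9 2d
[3] 0x16->0x0b len=8 : e7 b1 b5 47 cf 2d 84 91
query mem[0x04]=0xb5, mem[0x01]=0x47, mem[0x02]=0xe7, mem[0x11]=0x84, mem[0x1e]=0x9f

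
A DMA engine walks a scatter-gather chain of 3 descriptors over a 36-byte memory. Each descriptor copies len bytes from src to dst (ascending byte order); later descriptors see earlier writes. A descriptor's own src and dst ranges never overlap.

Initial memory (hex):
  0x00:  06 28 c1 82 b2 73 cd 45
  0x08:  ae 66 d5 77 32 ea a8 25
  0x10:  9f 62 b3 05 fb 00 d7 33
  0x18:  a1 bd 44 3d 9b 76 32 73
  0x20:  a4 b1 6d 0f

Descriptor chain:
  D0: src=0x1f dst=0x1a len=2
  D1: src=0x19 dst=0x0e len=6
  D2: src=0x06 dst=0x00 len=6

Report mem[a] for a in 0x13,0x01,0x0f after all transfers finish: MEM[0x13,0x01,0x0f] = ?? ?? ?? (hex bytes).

MEM[0x13,0x01,0x0f] = 32 45 73

#0 dst[0x1a+2] := {0x73,0xa4}
#1 dst[0x0e+6] := {0xbd,0x73,0xa4,0x9b,0x76,0x32}
#2 dst[0x00+6] := {0xcd,0x45,0xae,0x66,0xd5,0x77}
query mem[0x13]=0x32, mem[0x01]=0x45, mem[0x0f]=0x73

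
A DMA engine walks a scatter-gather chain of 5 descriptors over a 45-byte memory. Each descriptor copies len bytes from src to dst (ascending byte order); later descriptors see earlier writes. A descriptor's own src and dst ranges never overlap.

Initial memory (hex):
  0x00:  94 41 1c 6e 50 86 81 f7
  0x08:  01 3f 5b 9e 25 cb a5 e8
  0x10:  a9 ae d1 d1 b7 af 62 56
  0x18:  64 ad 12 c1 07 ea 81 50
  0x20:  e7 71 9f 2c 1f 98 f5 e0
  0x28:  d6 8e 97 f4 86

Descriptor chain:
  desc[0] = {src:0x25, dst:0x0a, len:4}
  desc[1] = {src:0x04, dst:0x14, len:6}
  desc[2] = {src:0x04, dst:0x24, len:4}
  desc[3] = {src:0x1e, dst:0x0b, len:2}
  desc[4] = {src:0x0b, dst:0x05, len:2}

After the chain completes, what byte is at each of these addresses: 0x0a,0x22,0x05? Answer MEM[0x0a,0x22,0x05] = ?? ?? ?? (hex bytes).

[0] 0x25->0x0a len=4 : 98 f5 e0 d6
[1] 0x04->0x14 len=6 : 50 86 81 f7 01 3f
[2] 0x04->0x24 len=4 : 50 86 81 f7
[3] 0x1e->0x0b len=2 : 81 50
[4] 0x0b->0x05 len=2 : 81 50
query mem[0x0a]=0x98, mem[0x22]=0x9f, mem[0x05]=0x81

MEM[0x0a,0x22,0x05] = 98 9f 81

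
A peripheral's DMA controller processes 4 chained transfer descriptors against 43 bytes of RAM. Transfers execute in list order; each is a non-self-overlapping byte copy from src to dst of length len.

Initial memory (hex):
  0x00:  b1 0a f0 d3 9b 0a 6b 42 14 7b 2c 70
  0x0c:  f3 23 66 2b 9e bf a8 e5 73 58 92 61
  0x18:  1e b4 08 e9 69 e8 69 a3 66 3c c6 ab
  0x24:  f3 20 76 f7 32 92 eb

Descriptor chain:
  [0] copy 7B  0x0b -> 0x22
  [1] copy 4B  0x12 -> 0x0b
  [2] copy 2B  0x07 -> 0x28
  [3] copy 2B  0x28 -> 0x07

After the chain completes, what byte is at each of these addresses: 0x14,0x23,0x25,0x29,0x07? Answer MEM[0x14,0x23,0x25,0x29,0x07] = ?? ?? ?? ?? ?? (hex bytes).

MEM[0x14,0x23,0x25,0x29,0x07] = 73 f3 66 14 42

#0 dst[0x22+7] := {0x70,0xf3,0x23,0x66,0x2b,0x9e,0xbf}
#1 dst[0x0b+4] := {0xa8,0xe5,0x73,0x58}
#2 dst[0x28+2] := {0x42,0x14}
#3 dst[0x07+2] := {0x42,0x14}
query mem[0x14]=0x73, mem[0x23]=0xf3, mem[0x25]=0x66, mem[0x29]=0x14, mem[0x07]=0x42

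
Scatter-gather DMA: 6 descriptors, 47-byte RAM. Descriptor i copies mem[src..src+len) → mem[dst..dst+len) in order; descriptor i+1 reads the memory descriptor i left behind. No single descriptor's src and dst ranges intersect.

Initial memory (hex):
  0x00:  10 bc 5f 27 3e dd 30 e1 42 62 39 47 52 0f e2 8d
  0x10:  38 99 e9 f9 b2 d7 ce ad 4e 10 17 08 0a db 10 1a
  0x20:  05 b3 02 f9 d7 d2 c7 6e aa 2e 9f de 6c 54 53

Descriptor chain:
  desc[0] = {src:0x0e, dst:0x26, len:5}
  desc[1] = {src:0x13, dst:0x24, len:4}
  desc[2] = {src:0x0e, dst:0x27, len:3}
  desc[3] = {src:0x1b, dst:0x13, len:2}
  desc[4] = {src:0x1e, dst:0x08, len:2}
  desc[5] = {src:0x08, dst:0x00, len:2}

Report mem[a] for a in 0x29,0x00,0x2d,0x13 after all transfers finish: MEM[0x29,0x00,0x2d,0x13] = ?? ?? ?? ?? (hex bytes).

MEM[0x29,0x00,0x2d,0x13] = 38 10 54 08

#0 dst[0x26+5] := {0xe2,0x8d,0x38,0x99,0xe9}
#1 dst[0x24+4] := {0xf9,0xb2,0xd7,0xce}
#2 dst[0x27+3] := {0xe2,0x8d,0x38}
#3 dst[0x13+2] := {0x08,0x0a}
#4 dst[0x08+2] := {0x10,0x1a}
#5 dst[0x00+2] := {0x10,0x1a}
query mem[0x29]=0x38, mem[0x00]=0x10, mem[0x2d]=0x54, mem[0x13]=0x08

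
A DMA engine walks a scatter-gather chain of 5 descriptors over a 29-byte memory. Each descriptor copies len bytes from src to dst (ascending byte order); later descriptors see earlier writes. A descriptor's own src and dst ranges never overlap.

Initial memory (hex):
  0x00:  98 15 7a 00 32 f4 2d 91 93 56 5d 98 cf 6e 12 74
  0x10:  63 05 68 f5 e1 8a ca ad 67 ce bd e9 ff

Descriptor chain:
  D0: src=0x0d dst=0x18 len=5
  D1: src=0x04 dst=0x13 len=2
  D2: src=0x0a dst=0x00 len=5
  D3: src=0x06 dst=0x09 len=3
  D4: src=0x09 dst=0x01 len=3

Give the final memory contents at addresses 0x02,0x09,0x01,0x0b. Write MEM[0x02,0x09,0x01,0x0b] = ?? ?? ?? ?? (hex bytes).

MEM[0x02,0x09,0x01,0x0b] = 91 2d 2d 93

  after D0: wrote 5B at 0x18 = 6e12746305
  after D1: wrote 2B at 0x13 = 32f4
  after D2: wrote 5B at 0x00 = 5d98cf6e12
  after D3: wrote 3B at 0x09 = 2d9193
  after D4: wrote 3B at 0x01 = 2d9193
query mem[0x02]=0x91, mem[0x09]=0x2d, mem[0x01]=0x2d, mem[0x0b]=0x93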